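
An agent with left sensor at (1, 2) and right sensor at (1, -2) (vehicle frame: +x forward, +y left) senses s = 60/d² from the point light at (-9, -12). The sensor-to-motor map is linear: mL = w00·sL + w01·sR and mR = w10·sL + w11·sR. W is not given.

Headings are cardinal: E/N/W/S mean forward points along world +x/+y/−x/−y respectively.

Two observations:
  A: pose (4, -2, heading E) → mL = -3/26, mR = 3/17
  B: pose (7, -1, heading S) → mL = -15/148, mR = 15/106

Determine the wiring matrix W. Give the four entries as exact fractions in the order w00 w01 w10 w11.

obs A: pose=(4,-2,E) → sL=3/17, sR=3/13, mL=-3/26, mR=3/17
obs B: pose=(7,-1,S) → sL=15/106, sR=15/74, mL=-15/148, mR=15/106
sensor matrix S = [[3/17, 3/13], [15/106, 15/74]]; det S = 1350/433381
solve [mL_A; mL_B] = S·[w00; w01] and [mR_A; mR_B] = S·[w10; w11]:
  w00 = 0, w01 = -1/2, w10 = 1, w11 = 0

0 -1/2 1 0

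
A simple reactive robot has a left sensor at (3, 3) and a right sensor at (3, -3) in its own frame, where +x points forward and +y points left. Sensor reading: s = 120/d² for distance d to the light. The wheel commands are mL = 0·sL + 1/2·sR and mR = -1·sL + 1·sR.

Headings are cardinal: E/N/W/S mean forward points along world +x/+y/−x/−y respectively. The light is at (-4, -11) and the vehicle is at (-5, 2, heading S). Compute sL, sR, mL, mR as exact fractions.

15/13 30/29 15/29 -45/377

left sensor world pos  = (-2, -1); dL² = 104
right sensor world pos = (-8, -1); dR² = 116
sL = 120/104 = 15/13
sR = 120/116 = 30/29
mL = 0·sL + 1/2·sR = 15/29
mR = -1·sL + 1·sR = -45/377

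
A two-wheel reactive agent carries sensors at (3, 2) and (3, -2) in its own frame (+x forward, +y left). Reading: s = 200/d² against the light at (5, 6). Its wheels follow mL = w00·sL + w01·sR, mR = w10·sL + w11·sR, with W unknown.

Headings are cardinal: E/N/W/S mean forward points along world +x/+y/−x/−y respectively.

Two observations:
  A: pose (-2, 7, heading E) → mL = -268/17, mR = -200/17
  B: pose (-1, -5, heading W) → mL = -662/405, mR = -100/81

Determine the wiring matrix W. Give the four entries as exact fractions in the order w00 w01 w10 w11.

-1/2 -1 0 -1

obs A: pose=(-2,7,E) → sL=8, sR=200/17, mL=-268/17, mR=-200/17
obs B: pose=(-1,-5,W) → sL=4/5, sR=100/81, mL=-662/405, mR=-100/81
sensor matrix S = [[8, 200/17], [4/5, 100/81]]; det S = 640/1377
solve [mL_A; mL_B] = S·[w00; w01] and [mR_A; mR_B] = S·[w10; w11]:
  w00 = -1/2, w01 = -1, w10 = 0, w11 = -1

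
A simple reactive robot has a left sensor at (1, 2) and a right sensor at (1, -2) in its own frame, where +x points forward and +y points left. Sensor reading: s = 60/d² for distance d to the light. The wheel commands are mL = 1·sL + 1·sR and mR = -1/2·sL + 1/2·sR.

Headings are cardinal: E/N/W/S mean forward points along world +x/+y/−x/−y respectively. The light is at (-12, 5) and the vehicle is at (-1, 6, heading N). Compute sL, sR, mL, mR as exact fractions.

left sensor world pos  = (-3, 7); dL² = 85
right sensor world pos = (1, 7); dR² = 173
sL = 60/85 = 12/17
sR = 60/173 = 60/173
mL = 1·sL + 1·sR = 3096/2941
mR = -1/2·sL + 1/2·sR = -528/2941

12/17 60/173 3096/2941 -528/2941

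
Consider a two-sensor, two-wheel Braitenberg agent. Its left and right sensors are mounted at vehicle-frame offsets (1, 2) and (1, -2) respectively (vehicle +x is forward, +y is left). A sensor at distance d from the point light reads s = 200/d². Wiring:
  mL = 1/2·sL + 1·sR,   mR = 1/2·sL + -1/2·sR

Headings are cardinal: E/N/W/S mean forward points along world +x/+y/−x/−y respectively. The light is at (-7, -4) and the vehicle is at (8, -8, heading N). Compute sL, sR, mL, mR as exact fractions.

left sensor world pos  = (6, -7); dL² = 178
right sensor world pos = (10, -7); dR² = 298
sL = 200/178 = 100/89
sR = 200/298 = 100/149
mL = 1/2·sL + 1·sR = 16350/13261
mR = 1/2·sL + -1/2·sR = 3000/13261

100/89 100/149 16350/13261 3000/13261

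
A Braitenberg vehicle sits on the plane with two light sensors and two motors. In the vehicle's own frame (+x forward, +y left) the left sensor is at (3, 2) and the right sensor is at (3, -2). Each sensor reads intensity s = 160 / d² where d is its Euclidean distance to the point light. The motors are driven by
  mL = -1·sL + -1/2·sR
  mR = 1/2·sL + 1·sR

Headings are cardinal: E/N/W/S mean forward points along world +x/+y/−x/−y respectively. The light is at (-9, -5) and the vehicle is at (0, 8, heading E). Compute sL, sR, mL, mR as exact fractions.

left sensor world pos  = (3, 10); dL² = 369
right sensor world pos = (3, 6); dR² = 265
sL = 160/369 = 160/369
sR = 160/265 = 32/53
mL = -1·sL + -1/2·sR = -14384/19557
mR = 1/2·sL + 1·sR = 16048/19557

160/369 32/53 -14384/19557 16048/19557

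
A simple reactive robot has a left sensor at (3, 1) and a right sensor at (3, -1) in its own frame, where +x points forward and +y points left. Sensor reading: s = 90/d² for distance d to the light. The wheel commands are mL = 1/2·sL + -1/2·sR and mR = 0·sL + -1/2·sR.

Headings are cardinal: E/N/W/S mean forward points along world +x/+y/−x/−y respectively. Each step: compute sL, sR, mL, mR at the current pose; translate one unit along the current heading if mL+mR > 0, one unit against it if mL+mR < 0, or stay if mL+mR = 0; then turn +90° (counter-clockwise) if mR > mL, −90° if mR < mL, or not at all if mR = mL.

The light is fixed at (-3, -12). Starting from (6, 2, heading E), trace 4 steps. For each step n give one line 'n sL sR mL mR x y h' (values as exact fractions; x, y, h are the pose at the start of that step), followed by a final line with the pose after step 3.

0 10/41 90/313 -280/12833 -45/313 6 2 E
1 45/101 9/17 -72/1717 -9/34 5 2 S
2 90/221 90/281 2700/62101 -45/281 5 3 W
3 45/194 45/212 405/41128 -45/424 6 3 N
final 6 2 E

n=0: pose=(6,2,E); sL=10/41, sR=90/313; mL=-280/12833, mR=-45/313; mL+mR=-2125/12833 → advance -1; mR−mL=-5/41 → turn -1·90°
n=1: pose=(5,2,S); sL=45/101, sR=9/17; mL=-72/1717, mR=-9/34; mL+mR=-1053/3434 → advance -1; mR−mL=-45/202 → turn -1·90°
n=2: pose=(5,3,W); sL=90/221, sR=90/281; mL=2700/62101, mR=-45/281; mL+mR=-7245/62101 → advance -1; mR−mL=-45/221 → turn -1·90°
n=3: pose=(6,3,N); sL=45/194, sR=45/212; mL=405/41128, mR=-45/424; mL+mR=-495/5141 → advance -1; mR−mL=-45/388 → turn -1·90°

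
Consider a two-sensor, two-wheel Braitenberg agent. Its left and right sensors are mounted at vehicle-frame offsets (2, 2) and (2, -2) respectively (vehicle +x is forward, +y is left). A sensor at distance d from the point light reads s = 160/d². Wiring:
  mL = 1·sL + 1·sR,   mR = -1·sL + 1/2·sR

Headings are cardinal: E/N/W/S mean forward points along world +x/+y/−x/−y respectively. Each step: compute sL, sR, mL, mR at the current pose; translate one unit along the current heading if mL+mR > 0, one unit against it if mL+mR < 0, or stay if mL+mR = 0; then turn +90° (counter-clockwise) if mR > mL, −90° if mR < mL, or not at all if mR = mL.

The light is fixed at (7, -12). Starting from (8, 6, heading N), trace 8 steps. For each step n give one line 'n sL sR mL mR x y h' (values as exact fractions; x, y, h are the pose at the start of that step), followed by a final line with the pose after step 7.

n=0: pose=(8,6,N); sL=160/401, sR=160/409; mL=129600/164009, mR=-33360/164009; mL+mR=240/409 → advance +1; mR−mL=-162960/164009 → turn -1·90°
n=1: pose=(8,7,E); sL=16/45, sR=80/149; mL=5984/6705, mR=-584/6705; mL+mR=120/149 → advance +1; mR−mL=-6568/6705 → turn -1·90°
n=2: pose=(9,7,S); sL=32/61, sR=160/289; mL=19008/17629, mR=-4368/17629; mL+mR=240/289 → advance +1; mR−mL=-23376/17629 → turn -1·90°
n=3: pose=(9,6,W); sL=5/8, sR=2/5; mL=41/40, mR=-17/40; mL+mR=3/5 → advance +1; mR−mL=-29/20 → turn -1·90°
n=4: pose=(8,6,N); sL=160/401, sR=160/409; mL=129600/164009, mR=-33360/164009; mL+mR=240/409 → advance +1; mR−mL=-162960/164009 → turn -1·90°
n=5: pose=(8,7,E); sL=16/45, sR=80/149; mL=5984/6705, mR=-584/6705; mL+mR=120/149 → advance +1; mR−mL=-6568/6705 → turn -1·90°
n=6: pose=(9,7,S); sL=32/61, sR=160/289; mL=19008/17629, mR=-4368/17629; mL+mR=240/289 → advance +1; mR−mL=-23376/17629 → turn -1·90°
n=7: pose=(9,6,W); sL=5/8, sR=2/5; mL=41/40, mR=-17/40; mL+mR=3/5 → advance +1; mR−mL=-29/20 → turn -1·90°

0 160/401 160/409 129600/164009 -33360/164009 8 6 N
1 16/45 80/149 5984/6705 -584/6705 8 7 E
2 32/61 160/289 19008/17629 -4368/17629 9 7 S
3 5/8 2/5 41/40 -17/40 9 6 W
4 160/401 160/409 129600/164009 -33360/164009 8 6 N
5 16/45 80/149 5984/6705 -584/6705 8 7 E
6 32/61 160/289 19008/17629 -4368/17629 9 7 S
7 5/8 2/5 41/40 -17/40 9 6 W
final 8 6 N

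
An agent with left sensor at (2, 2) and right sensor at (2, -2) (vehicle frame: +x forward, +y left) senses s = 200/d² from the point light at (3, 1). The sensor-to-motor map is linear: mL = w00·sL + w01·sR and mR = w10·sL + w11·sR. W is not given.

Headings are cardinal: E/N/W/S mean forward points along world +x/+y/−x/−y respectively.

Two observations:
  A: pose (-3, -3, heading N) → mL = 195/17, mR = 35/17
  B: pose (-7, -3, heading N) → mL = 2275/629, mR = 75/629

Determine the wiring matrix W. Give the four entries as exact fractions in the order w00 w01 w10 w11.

obs A: pose=(-3,-3,N) → sL=50/17, sR=10, mL=195/17, mR=35/17
obs B: pose=(-7,-3,N) → sL=50/37, sR=50/17, mL=2275/629, mR=75/629
sensor matrix S = [[50/17, 10], [50/37, 50/17]]; det S = -52000/10693
solve [mL_A; mL_B] = S·[w00; w01] and [mR_A; mR_B] = S·[w10; w11]:
  w00 = 1/2, w01 = 1, w10 = -1, w11 = 1/2

1/2 1 -1 1/2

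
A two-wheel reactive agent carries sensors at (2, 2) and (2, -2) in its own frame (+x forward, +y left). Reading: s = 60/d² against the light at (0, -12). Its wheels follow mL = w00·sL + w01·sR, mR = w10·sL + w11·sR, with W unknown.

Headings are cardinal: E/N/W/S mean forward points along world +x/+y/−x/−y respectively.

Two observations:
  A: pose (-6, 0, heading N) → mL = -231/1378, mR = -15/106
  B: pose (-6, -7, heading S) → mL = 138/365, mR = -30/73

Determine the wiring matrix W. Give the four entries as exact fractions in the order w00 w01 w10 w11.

1/2 -1 0 -1/2

obs A: pose=(-6,0,N) → sL=3/13, sR=15/53, mL=-231/1378, mR=-15/106
obs B: pose=(-6,-7,S) → sL=12/5, sR=60/73, mL=138/365, mR=-30/73
sensor matrix S = [[3/13, 15/53], [12/5, 60/73]]; det S = -24624/50297
solve [mL_A; mL_B] = S·[w00; w01] and [mR_A; mR_B] = S·[w10; w11]:
  w00 = 1/2, w01 = -1, w10 = 0, w11 = -1/2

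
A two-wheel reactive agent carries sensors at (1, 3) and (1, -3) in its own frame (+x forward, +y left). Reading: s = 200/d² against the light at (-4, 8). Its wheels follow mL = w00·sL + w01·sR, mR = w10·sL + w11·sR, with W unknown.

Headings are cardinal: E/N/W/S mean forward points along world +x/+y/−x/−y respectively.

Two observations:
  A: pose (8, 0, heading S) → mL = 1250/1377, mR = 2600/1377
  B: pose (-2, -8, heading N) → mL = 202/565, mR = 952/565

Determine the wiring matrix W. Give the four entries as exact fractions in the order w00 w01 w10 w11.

-1/2 1 1 1

obs A: pose=(8,0,S) → sL=100/153, sR=100/81, mL=1250/1377, mR=2600/1377
obs B: pose=(-2,-8,N) → sL=100/113, sR=4/5, mL=202/565, mR=952/565
sensor matrix S = [[100/153, 100/81], [100/113, 4/5]]; det S = -88640/155601
solve [mL_A; mL_B] = S·[w00; w01] and [mR_A; mR_B] = S·[w10; w11]:
  w00 = -1/2, w01 = 1, w10 = 1, w11 = 1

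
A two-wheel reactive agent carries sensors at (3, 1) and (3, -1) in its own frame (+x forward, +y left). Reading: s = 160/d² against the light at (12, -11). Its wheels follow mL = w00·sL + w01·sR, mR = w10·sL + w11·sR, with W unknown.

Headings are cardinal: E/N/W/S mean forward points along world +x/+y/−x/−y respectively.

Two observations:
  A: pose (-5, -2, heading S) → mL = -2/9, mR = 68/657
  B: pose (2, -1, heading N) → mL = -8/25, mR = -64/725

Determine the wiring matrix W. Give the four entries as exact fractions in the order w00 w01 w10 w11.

0 -1/2 1 -1

obs A: pose=(-5,-2,S) → sL=40/73, sR=4/9, mL=-2/9, mR=68/657
obs B: pose=(2,-1,N) → sL=16/29, sR=16/25, mL=-8/25, mR=-64/725
sensor matrix S = [[40/73, 4/9], [16/29, 16/25]]; det S = 10048/95265
solve [mL_A; mL_B] = S·[w00; w01] and [mR_A; mR_B] = S·[w10; w11]:
  w00 = 0, w01 = -1/2, w10 = 1, w11 = -1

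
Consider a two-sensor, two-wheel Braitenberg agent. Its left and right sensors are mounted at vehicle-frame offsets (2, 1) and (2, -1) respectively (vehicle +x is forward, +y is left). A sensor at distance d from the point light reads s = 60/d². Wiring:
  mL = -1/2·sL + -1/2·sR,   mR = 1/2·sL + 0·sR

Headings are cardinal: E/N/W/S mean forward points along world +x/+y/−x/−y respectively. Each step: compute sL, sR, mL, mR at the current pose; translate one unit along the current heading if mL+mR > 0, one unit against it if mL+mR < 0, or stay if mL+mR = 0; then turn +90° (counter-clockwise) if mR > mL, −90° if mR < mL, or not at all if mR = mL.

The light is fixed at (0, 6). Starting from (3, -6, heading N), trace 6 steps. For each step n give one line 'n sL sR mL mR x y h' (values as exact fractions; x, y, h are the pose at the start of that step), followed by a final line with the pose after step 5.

0 15/26 15/29 -825/1508 15/52 3 -6 N
1 60/197 12/29 -2052/5713 30/197 3 -7 W
2 6/25 10/39 -242/975 3/25 4 -7 S
3 60/157 12/41 -2172/6437 30/157 4 -6 E
4 15/26 15/29 -825/1508 15/52 3 -6 N
5 60/197 12/29 -2052/5713 30/197 3 -7 W
final 4 -7 S

n=0: pose=(3,-6,N); sL=15/26, sR=15/29; mL=-825/1508, mR=15/52; mL+mR=-15/58 → advance -1; mR−mL=315/377 → turn +1·90°
n=1: pose=(3,-7,W); sL=60/197, sR=12/29; mL=-2052/5713, mR=30/197; mL+mR=-6/29 → advance -1; mR−mL=2922/5713 → turn +1·90°
n=2: pose=(4,-7,S); sL=6/25, sR=10/39; mL=-242/975, mR=3/25; mL+mR=-5/39 → advance -1; mR−mL=359/975 → turn +1·90°
n=3: pose=(4,-6,E); sL=60/157, sR=12/41; mL=-2172/6437, mR=30/157; mL+mR=-6/41 → advance -1; mR−mL=3402/6437 → turn +1·90°
n=4: pose=(3,-6,N); sL=15/26, sR=15/29; mL=-825/1508, mR=15/52; mL+mR=-15/58 → advance -1; mR−mL=315/377 → turn +1·90°
n=5: pose=(3,-7,W); sL=60/197, sR=12/29; mL=-2052/5713, mR=30/197; mL+mR=-6/29 → advance -1; mR−mL=2922/5713 → turn +1·90°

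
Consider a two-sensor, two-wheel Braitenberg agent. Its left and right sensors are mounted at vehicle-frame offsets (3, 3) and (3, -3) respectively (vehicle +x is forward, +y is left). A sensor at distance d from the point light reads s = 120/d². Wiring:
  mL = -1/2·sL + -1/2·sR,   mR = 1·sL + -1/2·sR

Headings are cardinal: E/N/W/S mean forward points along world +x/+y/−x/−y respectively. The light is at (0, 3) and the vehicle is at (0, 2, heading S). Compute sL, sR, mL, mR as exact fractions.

24/5 24/5 -24/5 12/5

left sensor world pos  = (3, -1); dL² = 25
right sensor world pos = (-3, -1); dR² = 25
sL = 120/25 = 24/5
sR = 120/25 = 24/5
mL = -1/2·sL + -1/2·sR = -24/5
mR = 1·sL + -1/2·sR = 12/5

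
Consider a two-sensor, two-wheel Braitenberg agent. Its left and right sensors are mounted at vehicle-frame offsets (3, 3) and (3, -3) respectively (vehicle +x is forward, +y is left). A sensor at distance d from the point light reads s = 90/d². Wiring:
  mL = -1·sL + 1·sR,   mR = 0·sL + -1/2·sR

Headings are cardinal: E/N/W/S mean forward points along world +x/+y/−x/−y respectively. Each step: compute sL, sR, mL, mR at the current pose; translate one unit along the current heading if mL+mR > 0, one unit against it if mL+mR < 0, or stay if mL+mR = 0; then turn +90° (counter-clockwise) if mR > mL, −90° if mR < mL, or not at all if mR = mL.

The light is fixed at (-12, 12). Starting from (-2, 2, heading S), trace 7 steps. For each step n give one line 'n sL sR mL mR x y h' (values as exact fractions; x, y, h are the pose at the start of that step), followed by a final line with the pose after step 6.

0 45/169 45/109 2700/18421 -45/218 -2 2 S
1 90/193 18/17 1944/3281 -9/17 -2 3 W
2 5/4 1/2 -3/4 -1/4 -3 3 N
3 18/41 18/17 432/697 -9/17 -3 2 W
4 45/37 9/17 -432/629 -9/34 -4 2 N
5 90/221 90/89 11880/19669 -45/89 -4 1 W
6 9/8 45/82 -189/328 -45/164 -5 1 N
final -5 0 W

n=0: pose=(-2,2,S); sL=45/169, sR=45/109; mL=2700/18421, mR=-45/218; mL+mR=-2205/36842 → advance -1; mR−mL=-13005/36842 → turn -1·90°
n=1: pose=(-2,3,W); sL=90/193, sR=18/17; mL=1944/3281, mR=-9/17; mL+mR=207/3281 → advance +1; mR−mL=-3681/3281 → turn -1·90°
n=2: pose=(-3,3,N); sL=5/4, sR=1/2; mL=-3/4, mR=-1/4; mL+mR=-1 → advance -1; mR−mL=1/2 → turn +1·90°
n=3: pose=(-3,2,W); sL=18/41, sR=18/17; mL=432/697, mR=-9/17; mL+mR=63/697 → advance +1; mR−mL=-801/697 → turn -1·90°
n=4: pose=(-4,2,N); sL=45/37, sR=9/17; mL=-432/629, mR=-9/34; mL+mR=-1197/1258 → advance -1; mR−mL=531/1258 → turn +1·90°
n=5: pose=(-4,1,W); sL=90/221, sR=90/89; mL=11880/19669, mR=-45/89; mL+mR=1935/19669 → advance +1; mR−mL=-21825/19669 → turn -1·90°
n=6: pose=(-5,1,N); sL=9/8, sR=45/82; mL=-189/328, mR=-45/164; mL+mR=-279/328 → advance -1; mR−mL=99/328 → turn +1·90°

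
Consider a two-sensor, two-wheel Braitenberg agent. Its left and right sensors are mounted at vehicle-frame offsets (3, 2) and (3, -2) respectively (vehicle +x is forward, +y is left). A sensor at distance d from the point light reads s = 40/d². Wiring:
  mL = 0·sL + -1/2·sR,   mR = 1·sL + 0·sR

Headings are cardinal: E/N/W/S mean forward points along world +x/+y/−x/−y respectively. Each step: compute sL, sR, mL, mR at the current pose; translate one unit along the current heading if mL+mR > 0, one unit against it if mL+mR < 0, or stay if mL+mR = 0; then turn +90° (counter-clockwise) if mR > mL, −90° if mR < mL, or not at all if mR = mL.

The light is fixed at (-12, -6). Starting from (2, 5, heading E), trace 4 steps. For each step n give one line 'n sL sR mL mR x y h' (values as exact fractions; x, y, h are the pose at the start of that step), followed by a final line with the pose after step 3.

n=0: pose=(2,5,E); sL=20/229, sR=4/37; mL=-2/37, mR=20/229; mL+mR=282/8473 → advance +1; mR−mL=1198/8473 → turn +1·90°
n=1: pose=(3,5,N); sL=8/73, sR=8/97; mL=-4/97, mR=8/73; mL+mR=484/7081 → advance +1; mR−mL=1068/7081 → turn +1·90°
n=2: pose=(3,6,W); sL=10/61, sR=2/17; mL=-1/17, mR=10/61; mL+mR=109/1037 → advance +1; mR−mL=231/1037 → turn +1·90°
n=3: pose=(2,6,S); sL=40/337, sR=8/45; mL=-4/45, mR=40/337; mL+mR=452/15165 → advance +1; mR−mL=3148/15165 → turn +1·90°

0 20/229 4/37 -2/37 20/229 2 5 E
1 8/73 8/97 -4/97 8/73 3 5 N
2 10/61 2/17 -1/17 10/61 3 6 W
3 40/337 8/45 -4/45 40/337 2 6 S
final 2 5 E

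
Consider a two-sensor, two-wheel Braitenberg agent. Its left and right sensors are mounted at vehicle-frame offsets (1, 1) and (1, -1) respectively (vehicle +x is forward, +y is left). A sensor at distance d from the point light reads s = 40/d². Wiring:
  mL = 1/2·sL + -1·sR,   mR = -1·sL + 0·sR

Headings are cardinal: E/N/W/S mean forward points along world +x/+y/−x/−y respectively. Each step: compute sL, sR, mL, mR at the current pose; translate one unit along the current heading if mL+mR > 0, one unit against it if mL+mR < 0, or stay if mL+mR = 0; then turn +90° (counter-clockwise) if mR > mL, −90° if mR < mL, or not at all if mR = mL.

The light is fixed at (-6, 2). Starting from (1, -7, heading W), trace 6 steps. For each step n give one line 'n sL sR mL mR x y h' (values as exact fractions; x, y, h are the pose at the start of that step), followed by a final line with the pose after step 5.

0 5/17 2/5 -43/170 -5/17 1 -7 W
1 40/113 8/29 -324/3277 -40/113 2 -7 N
2 20/81 20/101 -610/8181 -20/81 2 -8 E
3 8/37 40/157 -852/5809 -8/37 1 -8 S
4 5/17 2/5 -43/170 -5/17 1 -7 W
5 40/113 8/29 -324/3277 -40/113 2 -7 N
final 2 -8 E

n=0: pose=(1,-7,W); sL=5/17, sR=2/5; mL=-43/170, mR=-5/17; mL+mR=-93/170 → advance -1; mR−mL=-7/170 → turn -1·90°
n=1: pose=(2,-7,N); sL=40/113, sR=8/29; mL=-324/3277, mR=-40/113; mL+mR=-1484/3277 → advance -1; mR−mL=-836/3277 → turn -1·90°
n=2: pose=(2,-8,E); sL=20/81, sR=20/101; mL=-610/8181, mR=-20/81; mL+mR=-2630/8181 → advance -1; mR−mL=-470/2727 → turn -1·90°
n=3: pose=(1,-8,S); sL=8/37, sR=40/157; mL=-852/5809, mR=-8/37; mL+mR=-2108/5809 → advance -1; mR−mL=-404/5809 → turn -1·90°
n=4: pose=(1,-7,W); sL=5/17, sR=2/5; mL=-43/170, mR=-5/17; mL+mR=-93/170 → advance -1; mR−mL=-7/170 → turn -1·90°
n=5: pose=(2,-7,N); sL=40/113, sR=8/29; mL=-324/3277, mR=-40/113; mL+mR=-1484/3277 → advance -1; mR−mL=-836/3277 → turn -1·90°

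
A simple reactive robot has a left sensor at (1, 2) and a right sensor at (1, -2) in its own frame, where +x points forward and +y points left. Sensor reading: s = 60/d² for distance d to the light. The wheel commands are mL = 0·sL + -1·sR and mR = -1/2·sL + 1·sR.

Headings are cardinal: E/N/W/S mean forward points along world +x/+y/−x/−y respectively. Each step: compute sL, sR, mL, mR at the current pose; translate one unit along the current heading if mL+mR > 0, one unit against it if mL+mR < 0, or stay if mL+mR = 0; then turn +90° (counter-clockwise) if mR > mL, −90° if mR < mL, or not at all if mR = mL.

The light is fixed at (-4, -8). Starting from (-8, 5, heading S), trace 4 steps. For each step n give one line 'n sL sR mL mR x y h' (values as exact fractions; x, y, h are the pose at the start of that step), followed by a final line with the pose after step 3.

0 15/37 1/3 -1/3 29/222 -8 5 S
1 12/53 20/51 -20/51 754/2703 -8 6 E
2 30/137 10/39 -10/39 785/5343 -9 6 N
3 60/157 20/87 -20/87 530/13659 -9 5 W
final -8 5 S

n=0: pose=(-8,5,S); sL=15/37, sR=1/3; mL=-1/3, mR=29/222; mL+mR=-15/74 → advance -1; mR−mL=103/222 → turn +1·90°
n=1: pose=(-8,6,E); sL=12/53, sR=20/51; mL=-20/51, mR=754/2703; mL+mR=-6/53 → advance -1; mR−mL=1814/2703 → turn +1·90°
n=2: pose=(-9,6,N); sL=30/137, sR=10/39; mL=-10/39, mR=785/5343; mL+mR=-15/137 → advance -1; mR−mL=2155/5343 → turn +1·90°
n=3: pose=(-9,5,W); sL=60/157, sR=20/87; mL=-20/87, mR=530/13659; mL+mR=-30/157 → advance -1; mR−mL=3670/13659 → turn +1·90°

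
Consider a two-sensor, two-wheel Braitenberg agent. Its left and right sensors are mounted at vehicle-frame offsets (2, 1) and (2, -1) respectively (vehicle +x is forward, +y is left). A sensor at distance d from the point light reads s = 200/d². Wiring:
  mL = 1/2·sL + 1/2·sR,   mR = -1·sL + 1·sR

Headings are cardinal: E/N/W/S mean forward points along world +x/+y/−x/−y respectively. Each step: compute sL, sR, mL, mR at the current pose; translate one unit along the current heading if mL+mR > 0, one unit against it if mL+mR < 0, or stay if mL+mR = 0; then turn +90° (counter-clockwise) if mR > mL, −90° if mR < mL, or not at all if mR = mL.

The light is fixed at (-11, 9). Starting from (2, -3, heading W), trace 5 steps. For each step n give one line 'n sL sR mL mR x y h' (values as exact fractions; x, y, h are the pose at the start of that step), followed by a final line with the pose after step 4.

0 20/29 100/121 2660/3509 480/3509 2 -3 W
1 200/221 200/269 49000/59449 -9600/59449 1 -3 N
2 25/37 10/17 795/1258 -55/629 1 -2 E
3 40/73 200/313 13560/22849 2080/22849 2 -2 S
4 20/29 100/121 2660/3509 480/3509 2 -3 W
final 1 -3 N

n=0: pose=(2,-3,W); sL=20/29, sR=100/121; mL=2660/3509, mR=480/3509; mL+mR=3140/3509 → advance +1; mR−mL=-2180/3509 → turn -1·90°
n=1: pose=(1,-3,N); sL=200/221, sR=200/269; mL=49000/59449, mR=-9600/59449; mL+mR=39400/59449 → advance +1; mR−mL=-58600/59449 → turn -1·90°
n=2: pose=(1,-2,E); sL=25/37, sR=10/17; mL=795/1258, mR=-55/629; mL+mR=685/1258 → advance +1; mR−mL=-905/1258 → turn -1·90°
n=3: pose=(2,-2,S); sL=40/73, sR=200/313; mL=13560/22849, mR=2080/22849; mL+mR=15640/22849 → advance +1; mR−mL=-11480/22849 → turn -1·90°
n=4: pose=(2,-3,W); sL=20/29, sR=100/121; mL=2660/3509, mR=480/3509; mL+mR=3140/3509 → advance +1; mR−mL=-2180/3509 → turn -1·90°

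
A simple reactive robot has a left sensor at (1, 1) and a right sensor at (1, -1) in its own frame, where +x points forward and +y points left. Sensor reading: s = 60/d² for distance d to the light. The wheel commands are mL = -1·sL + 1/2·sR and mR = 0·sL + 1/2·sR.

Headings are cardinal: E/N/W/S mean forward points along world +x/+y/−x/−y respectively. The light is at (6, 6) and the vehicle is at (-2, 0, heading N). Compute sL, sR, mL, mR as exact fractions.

30/53 30/37 -315/1961 15/37

left sensor world pos  = (-3, 1); dL² = 106
right sensor world pos = (-1, 1); dR² = 74
sL = 60/106 = 30/53
sR = 60/74 = 30/37
mL = -1·sL + 1/2·sR = -315/1961
mR = 0·sL + 1/2·sR = 15/37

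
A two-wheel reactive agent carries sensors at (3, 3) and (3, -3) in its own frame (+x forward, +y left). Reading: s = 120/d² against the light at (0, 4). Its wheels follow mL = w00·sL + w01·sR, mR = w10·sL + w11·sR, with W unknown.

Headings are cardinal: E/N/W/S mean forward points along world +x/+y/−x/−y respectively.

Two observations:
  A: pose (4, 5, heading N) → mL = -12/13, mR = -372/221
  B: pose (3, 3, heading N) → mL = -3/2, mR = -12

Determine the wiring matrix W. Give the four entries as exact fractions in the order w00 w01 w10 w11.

0 -1/2 -1/2 1

obs A: pose=(4,5,N) → sL=120/17, sR=24/13, mL=-12/13, mR=-372/221
obs B: pose=(3,3,N) → sL=30, sR=3, mL=-3/2, mR=-12
sensor matrix S = [[120/17, 24/13], [30, 3]]; det S = -7560/221
solve [mL_A; mL_B] = S·[w00; w01] and [mR_A; mR_B] = S·[w10; w11]:
  w00 = 0, w01 = -1/2, w10 = -1/2, w11 = 1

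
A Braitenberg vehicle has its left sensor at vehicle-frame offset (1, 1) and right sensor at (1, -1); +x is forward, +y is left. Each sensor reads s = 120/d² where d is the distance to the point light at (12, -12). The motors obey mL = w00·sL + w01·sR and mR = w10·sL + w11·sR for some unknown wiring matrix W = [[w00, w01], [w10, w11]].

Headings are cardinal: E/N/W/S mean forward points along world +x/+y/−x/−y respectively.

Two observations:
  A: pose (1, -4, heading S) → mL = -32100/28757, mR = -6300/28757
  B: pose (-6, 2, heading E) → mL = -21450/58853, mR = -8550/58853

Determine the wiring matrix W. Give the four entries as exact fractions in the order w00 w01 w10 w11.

-1 -1/2 1/2 -1

obs A: pose=(1,-4,S) → sL=120/149, sR=120/193, mL=-32100/28757, mR=-6300/28757
obs B: pose=(-6,2,E) → sL=60/257, sR=60/229, mL=-21450/58853, mR=-8550/58853
sensor matrix S = [[120/149, 120/193], [60/257, 60/229]]; det S = 111456000/1692435721
solve [mL_A; mL_B] = S·[w00; w01] and [mR_A; mR_B] = S·[w10; w11]:
  w00 = -1, w01 = -1/2, w10 = 1/2, w11 = -1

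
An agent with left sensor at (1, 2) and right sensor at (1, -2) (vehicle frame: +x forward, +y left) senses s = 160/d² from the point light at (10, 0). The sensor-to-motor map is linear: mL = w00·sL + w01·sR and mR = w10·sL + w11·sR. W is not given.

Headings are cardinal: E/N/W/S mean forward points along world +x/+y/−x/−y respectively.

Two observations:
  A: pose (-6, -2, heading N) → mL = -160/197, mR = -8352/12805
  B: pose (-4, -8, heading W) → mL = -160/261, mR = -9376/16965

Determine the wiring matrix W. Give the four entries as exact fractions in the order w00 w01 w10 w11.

0 -1 -1/2 -1/2

obs A: pose=(-6,-2,N) → sL=32/65, sR=160/197, mL=-160/197, mR=-8352/12805
obs B: pose=(-4,-8,W) → sL=32/65, sR=160/261, mL=-160/261, mR=-9376/16965
sensor matrix S = [[32/65, 160/197], [32/65, 160/261]]; det S = -65536/668421
solve [mL_A; mL_B] = S·[w00; w01] and [mR_A; mR_B] = S·[w10; w11]:
  w00 = 0, w01 = -1, w10 = -1/2, w11 = -1/2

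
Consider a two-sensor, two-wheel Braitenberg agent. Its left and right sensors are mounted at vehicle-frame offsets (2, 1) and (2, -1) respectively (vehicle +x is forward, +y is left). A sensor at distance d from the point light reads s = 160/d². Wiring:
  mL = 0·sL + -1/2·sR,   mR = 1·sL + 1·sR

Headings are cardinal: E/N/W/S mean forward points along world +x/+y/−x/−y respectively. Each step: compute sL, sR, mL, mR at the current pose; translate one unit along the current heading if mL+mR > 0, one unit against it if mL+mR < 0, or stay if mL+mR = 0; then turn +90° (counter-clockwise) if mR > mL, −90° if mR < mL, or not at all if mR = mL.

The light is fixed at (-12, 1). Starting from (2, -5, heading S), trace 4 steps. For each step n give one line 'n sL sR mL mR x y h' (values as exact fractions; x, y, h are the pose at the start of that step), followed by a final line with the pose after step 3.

0 160/289 160/233 -80/233 83520/67337 2 -5 S
1 40/73 1/2 -1/4 153/146 2 -6 E
2 160/221 160/281 -80/281 80320/62101 3 -6 N
3 80/109 80/97 -40/97 16480/10573 3 -5 W
final 2 -5 S

n=0: pose=(2,-5,S); sL=160/289, sR=160/233; mL=-80/233, mR=83520/67337; mL+mR=60400/67337 → advance +1; mR−mL=106640/67337 → turn +1·90°
n=1: pose=(2,-6,E); sL=40/73, sR=1/2; mL=-1/4, mR=153/146; mL+mR=233/292 → advance +1; mR−mL=379/292 → turn +1·90°
n=2: pose=(3,-6,N); sL=160/221, sR=160/281; mL=-80/281, mR=80320/62101; mL+mR=62640/62101 → advance +1; mR−mL=98000/62101 → turn +1·90°
n=3: pose=(3,-5,W); sL=80/109, sR=80/97; mL=-40/97, mR=16480/10573; mL+mR=12120/10573 → advance +1; mR−mL=20840/10573 → turn +1·90°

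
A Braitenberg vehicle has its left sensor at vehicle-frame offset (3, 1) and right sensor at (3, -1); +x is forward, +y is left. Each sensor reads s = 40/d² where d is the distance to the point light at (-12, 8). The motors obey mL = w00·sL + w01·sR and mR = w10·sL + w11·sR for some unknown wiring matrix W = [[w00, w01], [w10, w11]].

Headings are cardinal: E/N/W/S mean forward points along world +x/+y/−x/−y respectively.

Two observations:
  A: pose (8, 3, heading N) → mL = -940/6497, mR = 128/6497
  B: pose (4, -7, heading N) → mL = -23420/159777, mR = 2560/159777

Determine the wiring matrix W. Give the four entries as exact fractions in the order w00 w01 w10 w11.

obs A: pose=(8,3,N) → sL=8/73, sR=8/89, mL=-940/6497, mR=128/6497
obs B: pose=(4,-7,N) → sL=40/369, sR=40/433, mL=-23420/159777, mR=2560/159777
sensor matrix S = [[8/73, 8/89], [40/369, 40/433]]; det S = 394240/1038071169
solve [mL_A; mL_B] = S·[w00; w01] and [mR_A; mR_B] = S·[w10; w11]:
  w00 = -1/2, w01 = -1, w10 = 1, w11 = -1

-1/2 -1 1 -1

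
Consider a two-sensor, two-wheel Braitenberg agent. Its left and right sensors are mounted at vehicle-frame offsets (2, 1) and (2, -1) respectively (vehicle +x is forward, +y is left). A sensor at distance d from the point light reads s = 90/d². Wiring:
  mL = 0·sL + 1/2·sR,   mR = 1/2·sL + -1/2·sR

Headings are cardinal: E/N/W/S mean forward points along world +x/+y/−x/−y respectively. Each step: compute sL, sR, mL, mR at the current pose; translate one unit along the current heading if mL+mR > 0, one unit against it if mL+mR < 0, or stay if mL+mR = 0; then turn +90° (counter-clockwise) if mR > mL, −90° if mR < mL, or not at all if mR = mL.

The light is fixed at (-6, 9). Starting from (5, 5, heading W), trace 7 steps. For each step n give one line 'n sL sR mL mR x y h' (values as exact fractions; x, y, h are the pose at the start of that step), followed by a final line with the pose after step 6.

0 45/53 1 1/2 -4/53 5 5 W
1 18/17 18/25 9/25 72/425 4 5 N
2 45/74 9/16 9/32 27/1184 4 6 E
3 90/169 18/25 9/25 -396/4225 5 6 S
4 45/53 1 1/2 -4/53 5 5 W
5 18/17 18/25 9/25 72/425 4 5 N
6 45/74 9/16 9/32 27/1184 4 6 E
final 5 6 S

n=0: pose=(5,5,W); sL=45/53, sR=1; mL=1/2, mR=-4/53; mL+mR=45/106 → advance +1; mR−mL=-61/106 → turn -1·90°
n=1: pose=(4,5,N); sL=18/17, sR=18/25; mL=9/25, mR=72/425; mL+mR=9/17 → advance +1; mR−mL=-81/425 → turn -1·90°
n=2: pose=(4,6,E); sL=45/74, sR=9/16; mL=9/32, mR=27/1184; mL+mR=45/148 → advance +1; mR−mL=-153/592 → turn -1·90°
n=3: pose=(5,6,S); sL=90/169, sR=18/25; mL=9/25, mR=-396/4225; mL+mR=45/169 → advance +1; mR−mL=-1917/4225 → turn -1·90°
n=4: pose=(5,5,W); sL=45/53, sR=1; mL=1/2, mR=-4/53; mL+mR=45/106 → advance +1; mR−mL=-61/106 → turn -1·90°
n=5: pose=(4,5,N); sL=18/17, sR=18/25; mL=9/25, mR=72/425; mL+mR=9/17 → advance +1; mR−mL=-81/425 → turn -1·90°
n=6: pose=(4,6,E); sL=45/74, sR=9/16; mL=9/32, mR=27/1184; mL+mR=45/148 → advance +1; mR−mL=-153/592 → turn -1·90°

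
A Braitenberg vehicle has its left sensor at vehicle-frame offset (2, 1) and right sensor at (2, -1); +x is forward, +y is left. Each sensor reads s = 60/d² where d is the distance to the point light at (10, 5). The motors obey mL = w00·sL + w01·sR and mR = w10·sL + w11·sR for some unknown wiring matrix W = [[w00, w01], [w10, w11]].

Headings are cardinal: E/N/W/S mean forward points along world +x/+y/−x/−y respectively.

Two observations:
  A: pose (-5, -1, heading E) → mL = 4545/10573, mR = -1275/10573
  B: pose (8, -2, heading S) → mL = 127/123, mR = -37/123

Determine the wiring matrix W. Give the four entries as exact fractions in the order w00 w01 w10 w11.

obs A: pose=(-5,-1,E) → sL=30/97, sR=30/109, mL=4545/10573, mR=-1275/10573
obs B: pose=(8,-2,S) → sL=30/41, sR=2/3, mL=127/123, mR=-37/123
sensor matrix S = [[30/97, 30/109], [30/41, 2/3]]; det S = 2080/433493
solve [mL_A; mL_B] = S·[w00; w01] and [mR_A; mR_B] = S·[w10; w11]:
  w00 = 1/2, w01 = 1, w10 = 1/2, w11 = -1

1/2 1 1/2 -1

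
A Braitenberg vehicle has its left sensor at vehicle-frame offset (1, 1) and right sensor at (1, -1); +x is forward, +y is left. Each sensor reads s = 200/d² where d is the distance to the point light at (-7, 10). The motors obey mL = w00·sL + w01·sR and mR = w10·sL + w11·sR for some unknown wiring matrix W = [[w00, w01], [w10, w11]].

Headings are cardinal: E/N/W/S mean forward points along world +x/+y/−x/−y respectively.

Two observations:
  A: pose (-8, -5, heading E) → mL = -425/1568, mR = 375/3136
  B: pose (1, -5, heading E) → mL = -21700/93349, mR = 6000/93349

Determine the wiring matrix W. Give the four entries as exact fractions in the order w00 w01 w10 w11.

1/2 -1 1/2 -1/2

obs A: pose=(-8,-5,E) → sL=50/49, sR=25/32, mL=-425/1568, mR=375/3136
obs B: pose=(1,-5,E) → sL=200/277, sR=200/337, mL=-21700/93349, mR=6000/93349
sensor matrix S = [[50/49, 25/32], [200/277, 200/337]]; det S = 759375/18296404
solve [mL_A; mL_B] = S·[w00; w01] and [mR_A; mR_B] = S·[w10; w11]:
  w00 = 1/2, w01 = -1, w10 = 1/2, w11 = -1/2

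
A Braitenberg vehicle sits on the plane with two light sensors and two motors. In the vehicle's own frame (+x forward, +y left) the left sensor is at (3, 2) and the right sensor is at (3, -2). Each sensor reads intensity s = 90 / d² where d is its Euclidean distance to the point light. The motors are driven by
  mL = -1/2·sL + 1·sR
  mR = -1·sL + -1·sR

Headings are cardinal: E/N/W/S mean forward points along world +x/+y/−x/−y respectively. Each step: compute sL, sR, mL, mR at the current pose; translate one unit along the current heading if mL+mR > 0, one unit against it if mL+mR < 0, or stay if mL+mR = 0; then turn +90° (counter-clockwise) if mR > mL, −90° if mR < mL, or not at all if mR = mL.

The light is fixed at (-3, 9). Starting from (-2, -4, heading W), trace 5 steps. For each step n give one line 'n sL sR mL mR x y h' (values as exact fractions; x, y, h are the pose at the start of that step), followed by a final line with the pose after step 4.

0 90/229 18/25 2997/5725 -6372/5725 -2 -4 W
1 9/10 45/58 189/580 -243/145 -1 -4 N
2 90/169 90/281 2565/47489 -40500/47489 -1 -5 E
3 45/149 9/29 1377/8642 -2646/4321 -2 -5 S
4 90/229 18/25 2997/5725 -6372/5725 -2 -4 W
final -1 -4 N

n=0: pose=(-2,-4,W); sL=90/229, sR=18/25; mL=2997/5725, mR=-6372/5725; mL+mR=-135/229 → advance -1; mR−mL=-9369/5725 → turn -1·90°
n=1: pose=(-1,-4,N); sL=9/10, sR=45/58; mL=189/580, mR=-243/145; mL+mR=-27/20 → advance -1; mR−mL=-1161/580 → turn -1·90°
n=2: pose=(-1,-5,E); sL=90/169, sR=90/281; mL=2565/47489, mR=-40500/47489; mL+mR=-135/169 → advance -1; mR−mL=-43065/47489 → turn -1·90°
n=3: pose=(-2,-5,S); sL=45/149, sR=9/29; mL=1377/8642, mR=-2646/4321; mL+mR=-135/298 → advance -1; mR−mL=-6669/8642 → turn -1·90°
n=4: pose=(-2,-4,W); sL=90/229, sR=18/25; mL=2997/5725, mR=-6372/5725; mL+mR=-135/229 → advance -1; mR−mL=-9369/5725 → turn -1·90°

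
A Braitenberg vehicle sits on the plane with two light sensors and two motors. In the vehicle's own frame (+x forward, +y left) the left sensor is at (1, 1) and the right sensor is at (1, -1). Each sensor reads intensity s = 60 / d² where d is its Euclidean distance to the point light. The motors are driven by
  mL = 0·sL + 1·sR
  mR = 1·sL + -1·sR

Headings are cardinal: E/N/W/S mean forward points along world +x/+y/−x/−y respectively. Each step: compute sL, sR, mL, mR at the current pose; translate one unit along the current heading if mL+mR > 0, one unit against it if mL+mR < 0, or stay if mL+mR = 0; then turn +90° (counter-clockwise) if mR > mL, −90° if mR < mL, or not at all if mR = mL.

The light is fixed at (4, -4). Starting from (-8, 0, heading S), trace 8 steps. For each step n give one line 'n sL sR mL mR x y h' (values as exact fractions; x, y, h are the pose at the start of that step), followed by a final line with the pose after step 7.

0 6/13 30/89 30/89 144/1157 -8 0 S
1 60/173 12/37 12/37 144/6401 -8 -1 W
2 15/53 3/8 3/8 -39/424 -9 -1 N
3 60/169 20/51 20/51 -320/8619 -9 0 E
4 6/13 30/89 30/89 144/1157 -8 0 S
5 60/173 12/37 12/37 144/6401 -8 -1 W
6 15/53 3/8 3/8 -39/424 -9 -1 N
7 60/169 20/51 20/51 -320/8619 -9 0 E
final -8 0 S

n=0: pose=(-8,0,S); sL=6/13, sR=30/89; mL=30/89, mR=144/1157; mL+mR=6/13 → advance +1; mR−mL=-246/1157 → turn -1·90°
n=1: pose=(-8,-1,W); sL=60/173, sR=12/37; mL=12/37, mR=144/6401; mL+mR=60/173 → advance +1; mR−mL=-1932/6401 → turn -1·90°
n=2: pose=(-9,-1,N); sL=15/53, sR=3/8; mL=3/8, mR=-39/424; mL+mR=15/53 → advance +1; mR−mL=-99/212 → turn -1·90°
n=3: pose=(-9,0,E); sL=60/169, sR=20/51; mL=20/51, mR=-320/8619; mL+mR=60/169 → advance +1; mR−mL=-3700/8619 → turn -1·90°
n=4: pose=(-8,0,S); sL=6/13, sR=30/89; mL=30/89, mR=144/1157; mL+mR=6/13 → advance +1; mR−mL=-246/1157 → turn -1·90°
n=5: pose=(-8,-1,W); sL=60/173, sR=12/37; mL=12/37, mR=144/6401; mL+mR=60/173 → advance +1; mR−mL=-1932/6401 → turn -1·90°
n=6: pose=(-9,-1,N); sL=15/53, sR=3/8; mL=3/8, mR=-39/424; mL+mR=15/53 → advance +1; mR−mL=-99/212 → turn -1·90°
n=7: pose=(-9,0,E); sL=60/169, sR=20/51; mL=20/51, mR=-320/8619; mL+mR=60/169 → advance +1; mR−mL=-3700/8619 → turn -1·90°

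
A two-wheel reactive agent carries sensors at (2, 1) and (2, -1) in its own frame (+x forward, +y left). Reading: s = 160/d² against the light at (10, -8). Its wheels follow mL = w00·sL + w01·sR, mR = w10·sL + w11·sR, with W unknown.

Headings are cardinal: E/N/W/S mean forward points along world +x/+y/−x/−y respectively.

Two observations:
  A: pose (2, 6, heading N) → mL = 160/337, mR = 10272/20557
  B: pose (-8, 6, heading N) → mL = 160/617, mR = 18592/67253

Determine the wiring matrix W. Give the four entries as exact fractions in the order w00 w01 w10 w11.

1 0 1/2 1/2

obs A: pose=(2,6,N) → sL=160/337, sR=32/61, mL=160/337, mR=10272/20557
obs B: pose=(-8,6,N) → sL=160/617, sR=32/109, mL=160/617, mR=18592/67253
sensor matrix S = [[160/337, 32/61], [160/617, 32/109]]; det S = 4628480/1382519921
solve [mL_A; mL_B] = S·[w00; w01] and [mR_A; mR_B] = S·[w10; w11]:
  w00 = 1, w01 = 0, w10 = 1/2, w11 = 1/2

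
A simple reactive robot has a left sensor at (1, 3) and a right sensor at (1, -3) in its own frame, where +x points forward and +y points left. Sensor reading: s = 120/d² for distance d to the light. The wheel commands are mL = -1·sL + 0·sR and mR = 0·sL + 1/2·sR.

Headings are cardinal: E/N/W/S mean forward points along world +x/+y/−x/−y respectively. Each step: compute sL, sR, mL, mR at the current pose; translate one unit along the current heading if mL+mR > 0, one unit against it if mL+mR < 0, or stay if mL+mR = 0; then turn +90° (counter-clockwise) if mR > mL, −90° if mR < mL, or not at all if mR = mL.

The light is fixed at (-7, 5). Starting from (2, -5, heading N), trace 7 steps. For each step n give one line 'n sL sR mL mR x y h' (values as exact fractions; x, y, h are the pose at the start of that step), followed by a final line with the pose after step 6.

0 40/39 8/15 -40/39 4/15 2 -5 N
1 6/13 15/16 -6/13 15/32 2 -6 W
2 24/53 120/169 -24/53 60/169 1 -6 S
3 12/13 12/25 -12/13 6/25 1 -5 E
4 120/97 120/181 -120/97 60/181 0 -5 N
5 15/29 6/5 -15/29 3/5 0 -6 W
6 8/15 40/51 -8/15 20/51 -1 -6 S
final -1 -5 E

n=0: pose=(2,-5,N); sL=40/39, sR=8/15; mL=-40/39, mR=4/15; mL+mR=-148/195 → advance -1; mR−mL=84/65 → turn +1·90°
n=1: pose=(2,-6,W); sL=6/13, sR=15/16; mL=-6/13, mR=15/32; mL+mR=3/416 → advance +1; mR−mL=387/416 → turn +1·90°
n=2: pose=(1,-6,S); sL=24/53, sR=120/169; mL=-24/53, mR=60/169; mL+mR=-876/8957 → advance -1; mR−mL=7236/8957 → turn +1·90°
n=3: pose=(1,-5,E); sL=12/13, sR=12/25; mL=-12/13, mR=6/25; mL+mR=-222/325 → advance -1; mR−mL=378/325 → turn +1·90°
n=4: pose=(0,-5,N); sL=120/97, sR=120/181; mL=-120/97, mR=60/181; mL+mR=-15900/17557 → advance -1; mR−mL=27540/17557 → turn +1·90°
n=5: pose=(0,-6,W); sL=15/29, sR=6/5; mL=-15/29, mR=3/5; mL+mR=12/145 → advance +1; mR−mL=162/145 → turn +1·90°
n=6: pose=(-1,-6,S); sL=8/15, sR=40/51; mL=-8/15, mR=20/51; mL+mR=-12/85 → advance -1; mR−mL=236/255 → turn +1·90°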